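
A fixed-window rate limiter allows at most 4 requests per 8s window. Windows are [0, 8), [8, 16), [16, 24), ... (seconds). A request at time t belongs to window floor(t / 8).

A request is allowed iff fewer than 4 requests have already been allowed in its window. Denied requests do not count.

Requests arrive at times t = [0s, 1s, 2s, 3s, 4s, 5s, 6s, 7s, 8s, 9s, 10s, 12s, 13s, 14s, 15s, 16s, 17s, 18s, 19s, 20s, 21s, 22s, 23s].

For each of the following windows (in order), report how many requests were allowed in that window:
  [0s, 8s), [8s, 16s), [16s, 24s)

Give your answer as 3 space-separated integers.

Processing requests:
  req#1 t=0s (window 0): ALLOW
  req#2 t=1s (window 0): ALLOW
  req#3 t=2s (window 0): ALLOW
  req#4 t=3s (window 0): ALLOW
  req#5 t=4s (window 0): DENY
  req#6 t=5s (window 0): DENY
  req#7 t=6s (window 0): DENY
  req#8 t=7s (window 0): DENY
  req#9 t=8s (window 1): ALLOW
  req#10 t=9s (window 1): ALLOW
  req#11 t=10s (window 1): ALLOW
  req#12 t=12s (window 1): ALLOW
  req#13 t=13s (window 1): DENY
  req#14 t=14s (window 1): DENY
  req#15 t=15s (window 1): DENY
  req#16 t=16s (window 2): ALLOW
  req#17 t=17s (window 2): ALLOW
  req#18 t=18s (window 2): ALLOW
  req#19 t=19s (window 2): ALLOW
  req#20 t=20s (window 2): DENY
  req#21 t=21s (window 2): DENY
  req#22 t=22s (window 2): DENY
  req#23 t=23s (window 2): DENY

Allowed counts by window: 4 4 4

Answer: 4 4 4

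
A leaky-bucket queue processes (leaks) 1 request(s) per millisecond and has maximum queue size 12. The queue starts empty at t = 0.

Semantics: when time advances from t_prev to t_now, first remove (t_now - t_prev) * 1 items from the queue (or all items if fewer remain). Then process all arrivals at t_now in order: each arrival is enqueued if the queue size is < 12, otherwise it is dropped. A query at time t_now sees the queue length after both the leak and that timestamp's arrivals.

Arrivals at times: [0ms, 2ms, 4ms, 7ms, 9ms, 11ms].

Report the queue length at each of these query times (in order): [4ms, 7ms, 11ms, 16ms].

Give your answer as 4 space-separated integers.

Queue lengths at query times:
  query t=4ms: backlog = 1
  query t=7ms: backlog = 1
  query t=11ms: backlog = 1
  query t=16ms: backlog = 0

Answer: 1 1 1 0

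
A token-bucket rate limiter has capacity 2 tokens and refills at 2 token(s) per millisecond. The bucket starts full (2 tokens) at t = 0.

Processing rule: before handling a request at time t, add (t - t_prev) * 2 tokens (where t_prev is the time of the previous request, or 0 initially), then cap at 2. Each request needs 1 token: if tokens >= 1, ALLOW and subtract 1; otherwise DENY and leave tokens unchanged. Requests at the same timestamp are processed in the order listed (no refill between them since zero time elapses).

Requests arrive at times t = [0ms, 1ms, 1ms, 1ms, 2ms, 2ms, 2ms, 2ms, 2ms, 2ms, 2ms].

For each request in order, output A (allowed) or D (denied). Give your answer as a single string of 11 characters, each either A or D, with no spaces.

Answer: AAADAADDDDD

Derivation:
Simulating step by step:
  req#1 t=0ms: ALLOW
  req#2 t=1ms: ALLOW
  req#3 t=1ms: ALLOW
  req#4 t=1ms: DENY
  req#5 t=2ms: ALLOW
  req#6 t=2ms: ALLOW
  req#7 t=2ms: DENY
  req#8 t=2ms: DENY
  req#9 t=2ms: DENY
  req#10 t=2ms: DENY
  req#11 t=2ms: DENY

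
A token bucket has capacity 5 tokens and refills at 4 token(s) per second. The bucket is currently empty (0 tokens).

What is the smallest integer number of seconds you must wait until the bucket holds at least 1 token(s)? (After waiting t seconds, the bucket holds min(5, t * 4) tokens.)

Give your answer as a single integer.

Answer: 1

Derivation:
Need t * 4 >= 1, so t >= 1/4.
Smallest integer t = ceil(1/4) = 1.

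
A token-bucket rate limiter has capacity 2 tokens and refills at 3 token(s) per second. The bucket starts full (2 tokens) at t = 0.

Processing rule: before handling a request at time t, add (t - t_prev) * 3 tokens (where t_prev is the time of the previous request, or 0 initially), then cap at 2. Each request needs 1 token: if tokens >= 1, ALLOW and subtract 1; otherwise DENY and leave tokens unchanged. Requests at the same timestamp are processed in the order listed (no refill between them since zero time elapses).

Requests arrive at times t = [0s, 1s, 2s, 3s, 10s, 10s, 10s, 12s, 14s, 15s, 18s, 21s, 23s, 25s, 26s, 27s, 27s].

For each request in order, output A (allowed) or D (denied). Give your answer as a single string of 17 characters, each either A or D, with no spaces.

Answer: AAAAAADAAAAAAAAAA

Derivation:
Simulating step by step:
  req#1 t=0s: ALLOW
  req#2 t=1s: ALLOW
  req#3 t=2s: ALLOW
  req#4 t=3s: ALLOW
  req#5 t=10s: ALLOW
  req#6 t=10s: ALLOW
  req#7 t=10s: DENY
  req#8 t=12s: ALLOW
  req#9 t=14s: ALLOW
  req#10 t=15s: ALLOW
  req#11 t=18s: ALLOW
  req#12 t=21s: ALLOW
  req#13 t=23s: ALLOW
  req#14 t=25s: ALLOW
  req#15 t=26s: ALLOW
  req#16 t=27s: ALLOW
  req#17 t=27s: ALLOW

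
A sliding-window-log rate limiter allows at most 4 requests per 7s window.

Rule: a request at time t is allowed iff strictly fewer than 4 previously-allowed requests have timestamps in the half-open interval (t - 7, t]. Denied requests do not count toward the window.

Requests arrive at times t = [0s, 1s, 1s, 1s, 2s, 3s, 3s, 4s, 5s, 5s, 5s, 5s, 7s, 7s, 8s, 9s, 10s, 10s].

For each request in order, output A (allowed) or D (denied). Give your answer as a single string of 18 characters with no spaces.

Tracking allowed requests in the window:
  req#1 t=0s: ALLOW
  req#2 t=1s: ALLOW
  req#3 t=1s: ALLOW
  req#4 t=1s: ALLOW
  req#5 t=2s: DENY
  req#6 t=3s: DENY
  req#7 t=3s: DENY
  req#8 t=4s: DENY
  req#9 t=5s: DENY
  req#10 t=5s: DENY
  req#11 t=5s: DENY
  req#12 t=5s: DENY
  req#13 t=7s: ALLOW
  req#14 t=7s: DENY
  req#15 t=8s: ALLOW
  req#16 t=9s: ALLOW
  req#17 t=10s: ALLOW
  req#18 t=10s: DENY

Answer: AAAADDDDDDDDADAAAD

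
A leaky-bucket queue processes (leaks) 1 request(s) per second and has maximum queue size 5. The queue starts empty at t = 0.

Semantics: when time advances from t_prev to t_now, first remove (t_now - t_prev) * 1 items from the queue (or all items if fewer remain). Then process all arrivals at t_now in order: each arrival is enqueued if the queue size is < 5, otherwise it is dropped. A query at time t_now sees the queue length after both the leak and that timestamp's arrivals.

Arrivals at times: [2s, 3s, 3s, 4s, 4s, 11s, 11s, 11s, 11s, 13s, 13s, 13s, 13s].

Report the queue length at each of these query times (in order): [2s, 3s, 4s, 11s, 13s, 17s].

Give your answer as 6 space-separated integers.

Queue lengths at query times:
  query t=2s: backlog = 1
  query t=3s: backlog = 2
  query t=4s: backlog = 3
  query t=11s: backlog = 4
  query t=13s: backlog = 5
  query t=17s: backlog = 1

Answer: 1 2 3 4 5 1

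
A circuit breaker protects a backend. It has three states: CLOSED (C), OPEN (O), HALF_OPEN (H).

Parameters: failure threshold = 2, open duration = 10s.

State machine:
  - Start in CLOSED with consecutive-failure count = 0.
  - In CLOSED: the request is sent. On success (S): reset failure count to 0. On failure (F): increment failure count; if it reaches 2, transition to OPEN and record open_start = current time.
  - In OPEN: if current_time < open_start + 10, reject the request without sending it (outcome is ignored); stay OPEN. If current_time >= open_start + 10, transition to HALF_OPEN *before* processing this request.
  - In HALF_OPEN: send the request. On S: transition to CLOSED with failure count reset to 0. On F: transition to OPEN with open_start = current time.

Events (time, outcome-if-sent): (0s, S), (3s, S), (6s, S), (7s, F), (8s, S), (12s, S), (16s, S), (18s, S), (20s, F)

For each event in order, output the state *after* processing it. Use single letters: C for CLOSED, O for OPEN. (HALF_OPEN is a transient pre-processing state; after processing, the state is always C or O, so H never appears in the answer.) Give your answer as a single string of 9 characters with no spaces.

State after each event:
  event#1 t=0s outcome=S: state=CLOSED
  event#2 t=3s outcome=S: state=CLOSED
  event#3 t=6s outcome=S: state=CLOSED
  event#4 t=7s outcome=F: state=CLOSED
  event#5 t=8s outcome=S: state=CLOSED
  event#6 t=12s outcome=S: state=CLOSED
  event#7 t=16s outcome=S: state=CLOSED
  event#8 t=18s outcome=S: state=CLOSED
  event#9 t=20s outcome=F: state=CLOSED

Answer: CCCCCCCCC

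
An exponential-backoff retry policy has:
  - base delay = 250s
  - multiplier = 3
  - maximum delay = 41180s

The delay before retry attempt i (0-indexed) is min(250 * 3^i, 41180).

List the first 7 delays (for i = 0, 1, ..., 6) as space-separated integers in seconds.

Answer: 250 750 2250 6750 20250 41180 41180

Derivation:
Computing each delay:
  i=0: min(250*3^0, 41180) = 250
  i=1: min(250*3^1, 41180) = 750
  i=2: min(250*3^2, 41180) = 2250
  i=3: min(250*3^3, 41180) = 6750
  i=4: min(250*3^4, 41180) = 20250
  i=5: min(250*3^5, 41180) = 41180
  i=6: min(250*3^6, 41180) = 41180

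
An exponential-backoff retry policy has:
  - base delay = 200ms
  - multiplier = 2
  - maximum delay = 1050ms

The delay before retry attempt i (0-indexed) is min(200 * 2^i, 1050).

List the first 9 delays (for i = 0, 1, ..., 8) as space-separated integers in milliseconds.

Answer: 200 400 800 1050 1050 1050 1050 1050 1050

Derivation:
Computing each delay:
  i=0: min(200*2^0, 1050) = 200
  i=1: min(200*2^1, 1050) = 400
  i=2: min(200*2^2, 1050) = 800
  i=3: min(200*2^3, 1050) = 1050
  i=4: min(200*2^4, 1050) = 1050
  i=5: min(200*2^5, 1050) = 1050
  i=6: min(200*2^6, 1050) = 1050
  i=7: min(200*2^7, 1050) = 1050
  i=8: min(200*2^8, 1050) = 1050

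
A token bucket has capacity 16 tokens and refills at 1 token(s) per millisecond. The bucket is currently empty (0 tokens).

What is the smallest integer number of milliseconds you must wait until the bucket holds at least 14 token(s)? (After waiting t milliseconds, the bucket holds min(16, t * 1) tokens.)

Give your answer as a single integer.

Answer: 14

Derivation:
Need t * 1 >= 14, so t >= 14/1.
Smallest integer t = ceil(14/1) = 14.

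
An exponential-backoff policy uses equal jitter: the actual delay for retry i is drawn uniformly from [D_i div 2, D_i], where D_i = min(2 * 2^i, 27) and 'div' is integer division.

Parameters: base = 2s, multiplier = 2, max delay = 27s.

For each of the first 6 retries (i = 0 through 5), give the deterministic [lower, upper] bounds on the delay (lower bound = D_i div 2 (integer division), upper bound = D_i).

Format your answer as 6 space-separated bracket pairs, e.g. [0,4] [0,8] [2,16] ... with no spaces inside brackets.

Answer: [1,2] [2,4] [4,8] [8,16] [13,27] [13,27]

Derivation:
Computing bounds per retry:
  i=0: D_i=min(2*2^0,27)=2, bounds=[1,2]
  i=1: D_i=min(2*2^1,27)=4, bounds=[2,4]
  i=2: D_i=min(2*2^2,27)=8, bounds=[4,8]
  i=3: D_i=min(2*2^3,27)=16, bounds=[8,16]
  i=4: D_i=min(2*2^4,27)=27, bounds=[13,27]
  i=5: D_i=min(2*2^5,27)=27, bounds=[13,27]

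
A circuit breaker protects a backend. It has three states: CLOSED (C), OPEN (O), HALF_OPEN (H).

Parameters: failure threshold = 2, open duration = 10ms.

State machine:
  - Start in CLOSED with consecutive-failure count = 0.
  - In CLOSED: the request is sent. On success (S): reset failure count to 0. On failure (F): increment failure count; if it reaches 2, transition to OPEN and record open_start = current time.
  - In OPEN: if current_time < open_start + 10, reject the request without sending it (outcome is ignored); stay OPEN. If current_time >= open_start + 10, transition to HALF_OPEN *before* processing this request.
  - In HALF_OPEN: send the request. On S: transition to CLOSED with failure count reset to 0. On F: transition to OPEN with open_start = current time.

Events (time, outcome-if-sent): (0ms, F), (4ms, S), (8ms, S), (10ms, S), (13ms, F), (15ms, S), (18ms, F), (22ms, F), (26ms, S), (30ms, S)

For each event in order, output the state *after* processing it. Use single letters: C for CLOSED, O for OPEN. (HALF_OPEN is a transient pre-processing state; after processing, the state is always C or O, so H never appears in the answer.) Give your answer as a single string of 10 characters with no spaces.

State after each event:
  event#1 t=0ms outcome=F: state=CLOSED
  event#2 t=4ms outcome=S: state=CLOSED
  event#3 t=8ms outcome=S: state=CLOSED
  event#4 t=10ms outcome=S: state=CLOSED
  event#5 t=13ms outcome=F: state=CLOSED
  event#6 t=15ms outcome=S: state=CLOSED
  event#7 t=18ms outcome=F: state=CLOSED
  event#8 t=22ms outcome=F: state=OPEN
  event#9 t=26ms outcome=S: state=OPEN
  event#10 t=30ms outcome=S: state=OPEN

Answer: CCCCCCCOOO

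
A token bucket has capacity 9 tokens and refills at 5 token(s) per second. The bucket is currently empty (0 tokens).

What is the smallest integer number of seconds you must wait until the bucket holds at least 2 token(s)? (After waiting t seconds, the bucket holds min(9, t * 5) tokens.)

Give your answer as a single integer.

Answer: 1

Derivation:
Need t * 5 >= 2, so t >= 2/5.
Smallest integer t = ceil(2/5) = 1.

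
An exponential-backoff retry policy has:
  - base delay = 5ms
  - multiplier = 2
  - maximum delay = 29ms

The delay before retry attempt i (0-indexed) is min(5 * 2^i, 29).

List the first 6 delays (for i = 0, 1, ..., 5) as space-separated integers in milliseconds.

Computing each delay:
  i=0: min(5*2^0, 29) = 5
  i=1: min(5*2^1, 29) = 10
  i=2: min(5*2^2, 29) = 20
  i=3: min(5*2^3, 29) = 29
  i=4: min(5*2^4, 29) = 29
  i=5: min(5*2^5, 29) = 29

Answer: 5 10 20 29 29 29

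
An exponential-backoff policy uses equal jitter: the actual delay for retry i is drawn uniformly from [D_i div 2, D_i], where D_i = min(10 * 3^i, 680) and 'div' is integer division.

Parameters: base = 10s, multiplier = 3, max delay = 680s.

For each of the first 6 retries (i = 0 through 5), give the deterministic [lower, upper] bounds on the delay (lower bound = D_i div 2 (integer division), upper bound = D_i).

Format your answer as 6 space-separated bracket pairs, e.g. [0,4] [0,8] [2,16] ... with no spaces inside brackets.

Computing bounds per retry:
  i=0: D_i=min(10*3^0,680)=10, bounds=[5,10]
  i=1: D_i=min(10*3^1,680)=30, bounds=[15,30]
  i=2: D_i=min(10*3^2,680)=90, bounds=[45,90]
  i=3: D_i=min(10*3^3,680)=270, bounds=[135,270]
  i=4: D_i=min(10*3^4,680)=680, bounds=[340,680]
  i=5: D_i=min(10*3^5,680)=680, bounds=[340,680]

Answer: [5,10] [15,30] [45,90] [135,270] [340,680] [340,680]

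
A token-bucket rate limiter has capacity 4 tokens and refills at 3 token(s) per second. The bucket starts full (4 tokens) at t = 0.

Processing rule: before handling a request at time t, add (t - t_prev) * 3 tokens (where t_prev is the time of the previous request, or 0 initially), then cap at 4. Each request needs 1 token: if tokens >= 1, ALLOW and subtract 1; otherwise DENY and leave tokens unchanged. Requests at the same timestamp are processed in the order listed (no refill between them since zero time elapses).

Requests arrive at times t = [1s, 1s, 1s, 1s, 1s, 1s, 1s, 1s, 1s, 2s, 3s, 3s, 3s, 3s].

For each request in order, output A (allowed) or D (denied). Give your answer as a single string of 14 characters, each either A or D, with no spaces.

Simulating step by step:
  req#1 t=1s: ALLOW
  req#2 t=1s: ALLOW
  req#3 t=1s: ALLOW
  req#4 t=1s: ALLOW
  req#5 t=1s: DENY
  req#6 t=1s: DENY
  req#7 t=1s: DENY
  req#8 t=1s: DENY
  req#9 t=1s: DENY
  req#10 t=2s: ALLOW
  req#11 t=3s: ALLOW
  req#12 t=3s: ALLOW
  req#13 t=3s: ALLOW
  req#14 t=3s: ALLOW

Answer: AAAADDDDDAAAAA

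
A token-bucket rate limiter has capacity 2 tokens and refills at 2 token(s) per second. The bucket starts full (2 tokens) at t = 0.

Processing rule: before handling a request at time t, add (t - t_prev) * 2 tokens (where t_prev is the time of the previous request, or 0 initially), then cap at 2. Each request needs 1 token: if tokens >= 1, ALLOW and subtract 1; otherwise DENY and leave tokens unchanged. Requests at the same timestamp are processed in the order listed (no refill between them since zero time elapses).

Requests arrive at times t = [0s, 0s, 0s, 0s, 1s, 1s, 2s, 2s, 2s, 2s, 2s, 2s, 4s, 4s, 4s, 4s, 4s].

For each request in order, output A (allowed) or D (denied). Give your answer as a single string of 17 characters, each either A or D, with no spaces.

Answer: AADDAAAADDDDAADDD

Derivation:
Simulating step by step:
  req#1 t=0s: ALLOW
  req#2 t=0s: ALLOW
  req#3 t=0s: DENY
  req#4 t=0s: DENY
  req#5 t=1s: ALLOW
  req#6 t=1s: ALLOW
  req#7 t=2s: ALLOW
  req#8 t=2s: ALLOW
  req#9 t=2s: DENY
  req#10 t=2s: DENY
  req#11 t=2s: DENY
  req#12 t=2s: DENY
  req#13 t=4s: ALLOW
  req#14 t=4s: ALLOW
  req#15 t=4s: DENY
  req#16 t=4s: DENY
  req#17 t=4s: DENY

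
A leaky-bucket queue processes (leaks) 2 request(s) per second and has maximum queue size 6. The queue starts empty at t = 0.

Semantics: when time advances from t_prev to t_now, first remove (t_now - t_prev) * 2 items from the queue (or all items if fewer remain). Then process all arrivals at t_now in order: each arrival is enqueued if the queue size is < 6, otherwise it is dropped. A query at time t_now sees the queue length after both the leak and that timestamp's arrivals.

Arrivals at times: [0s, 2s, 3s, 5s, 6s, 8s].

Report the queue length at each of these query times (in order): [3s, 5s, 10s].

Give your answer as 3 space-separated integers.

Queue lengths at query times:
  query t=3s: backlog = 1
  query t=5s: backlog = 1
  query t=10s: backlog = 0

Answer: 1 1 0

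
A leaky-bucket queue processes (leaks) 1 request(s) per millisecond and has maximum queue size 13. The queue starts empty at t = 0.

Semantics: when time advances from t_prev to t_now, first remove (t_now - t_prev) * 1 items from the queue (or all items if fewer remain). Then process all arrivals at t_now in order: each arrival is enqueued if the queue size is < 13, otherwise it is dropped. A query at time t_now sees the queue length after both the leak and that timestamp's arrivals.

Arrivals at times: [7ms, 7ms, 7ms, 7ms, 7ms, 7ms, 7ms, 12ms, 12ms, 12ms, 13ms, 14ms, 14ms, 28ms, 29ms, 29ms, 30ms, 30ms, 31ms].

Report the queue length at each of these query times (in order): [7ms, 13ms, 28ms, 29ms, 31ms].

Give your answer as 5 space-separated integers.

Answer: 7 5 1 2 3

Derivation:
Queue lengths at query times:
  query t=7ms: backlog = 7
  query t=13ms: backlog = 5
  query t=28ms: backlog = 1
  query t=29ms: backlog = 2
  query t=31ms: backlog = 3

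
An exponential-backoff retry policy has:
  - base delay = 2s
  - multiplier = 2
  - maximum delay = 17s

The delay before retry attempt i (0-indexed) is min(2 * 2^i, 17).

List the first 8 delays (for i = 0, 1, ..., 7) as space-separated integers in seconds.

Computing each delay:
  i=0: min(2*2^0, 17) = 2
  i=1: min(2*2^1, 17) = 4
  i=2: min(2*2^2, 17) = 8
  i=3: min(2*2^3, 17) = 16
  i=4: min(2*2^4, 17) = 17
  i=5: min(2*2^5, 17) = 17
  i=6: min(2*2^6, 17) = 17
  i=7: min(2*2^7, 17) = 17

Answer: 2 4 8 16 17 17 17 17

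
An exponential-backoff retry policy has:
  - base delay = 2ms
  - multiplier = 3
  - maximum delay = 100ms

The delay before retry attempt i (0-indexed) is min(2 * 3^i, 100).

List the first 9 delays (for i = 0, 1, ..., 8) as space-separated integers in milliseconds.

Computing each delay:
  i=0: min(2*3^0, 100) = 2
  i=1: min(2*3^1, 100) = 6
  i=2: min(2*3^2, 100) = 18
  i=3: min(2*3^3, 100) = 54
  i=4: min(2*3^4, 100) = 100
  i=5: min(2*3^5, 100) = 100
  i=6: min(2*3^6, 100) = 100
  i=7: min(2*3^7, 100) = 100
  i=8: min(2*3^8, 100) = 100

Answer: 2 6 18 54 100 100 100 100 100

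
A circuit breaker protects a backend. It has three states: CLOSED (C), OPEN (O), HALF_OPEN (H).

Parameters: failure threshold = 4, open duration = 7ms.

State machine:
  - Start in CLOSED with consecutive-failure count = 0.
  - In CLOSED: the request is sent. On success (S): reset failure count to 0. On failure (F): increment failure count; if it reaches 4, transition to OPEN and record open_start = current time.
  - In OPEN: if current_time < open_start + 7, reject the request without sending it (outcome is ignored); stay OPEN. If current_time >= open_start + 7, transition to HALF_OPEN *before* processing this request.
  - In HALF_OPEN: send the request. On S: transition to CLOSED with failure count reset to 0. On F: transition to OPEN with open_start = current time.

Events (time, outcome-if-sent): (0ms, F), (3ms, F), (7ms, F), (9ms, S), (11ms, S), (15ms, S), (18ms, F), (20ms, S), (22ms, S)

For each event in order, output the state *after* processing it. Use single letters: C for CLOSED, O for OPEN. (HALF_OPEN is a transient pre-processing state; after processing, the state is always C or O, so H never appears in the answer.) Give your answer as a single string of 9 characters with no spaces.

Answer: CCCCCCCCC

Derivation:
State after each event:
  event#1 t=0ms outcome=F: state=CLOSED
  event#2 t=3ms outcome=F: state=CLOSED
  event#3 t=7ms outcome=F: state=CLOSED
  event#4 t=9ms outcome=S: state=CLOSED
  event#5 t=11ms outcome=S: state=CLOSED
  event#6 t=15ms outcome=S: state=CLOSED
  event#7 t=18ms outcome=F: state=CLOSED
  event#8 t=20ms outcome=S: state=CLOSED
  event#9 t=22ms outcome=S: state=CLOSED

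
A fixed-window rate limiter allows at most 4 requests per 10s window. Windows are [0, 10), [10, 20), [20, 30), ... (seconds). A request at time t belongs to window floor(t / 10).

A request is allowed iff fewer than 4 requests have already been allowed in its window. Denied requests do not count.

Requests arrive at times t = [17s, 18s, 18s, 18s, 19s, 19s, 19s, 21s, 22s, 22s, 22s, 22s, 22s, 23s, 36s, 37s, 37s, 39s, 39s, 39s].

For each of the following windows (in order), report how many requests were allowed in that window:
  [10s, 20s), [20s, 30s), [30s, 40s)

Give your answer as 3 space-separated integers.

Answer: 4 4 4

Derivation:
Processing requests:
  req#1 t=17s (window 1): ALLOW
  req#2 t=18s (window 1): ALLOW
  req#3 t=18s (window 1): ALLOW
  req#4 t=18s (window 1): ALLOW
  req#5 t=19s (window 1): DENY
  req#6 t=19s (window 1): DENY
  req#7 t=19s (window 1): DENY
  req#8 t=21s (window 2): ALLOW
  req#9 t=22s (window 2): ALLOW
  req#10 t=22s (window 2): ALLOW
  req#11 t=22s (window 2): ALLOW
  req#12 t=22s (window 2): DENY
  req#13 t=22s (window 2): DENY
  req#14 t=23s (window 2): DENY
  req#15 t=36s (window 3): ALLOW
  req#16 t=37s (window 3): ALLOW
  req#17 t=37s (window 3): ALLOW
  req#18 t=39s (window 3): ALLOW
  req#19 t=39s (window 3): DENY
  req#20 t=39s (window 3): DENY

Allowed counts by window: 4 4 4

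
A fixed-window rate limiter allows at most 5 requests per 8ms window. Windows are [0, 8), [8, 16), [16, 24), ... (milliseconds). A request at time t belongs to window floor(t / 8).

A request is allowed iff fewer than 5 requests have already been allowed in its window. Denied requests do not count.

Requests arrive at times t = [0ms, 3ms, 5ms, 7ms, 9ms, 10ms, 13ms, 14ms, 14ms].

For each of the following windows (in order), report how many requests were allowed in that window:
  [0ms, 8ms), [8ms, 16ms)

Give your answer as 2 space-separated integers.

Processing requests:
  req#1 t=0ms (window 0): ALLOW
  req#2 t=3ms (window 0): ALLOW
  req#3 t=5ms (window 0): ALLOW
  req#4 t=7ms (window 0): ALLOW
  req#5 t=9ms (window 1): ALLOW
  req#6 t=10ms (window 1): ALLOW
  req#7 t=13ms (window 1): ALLOW
  req#8 t=14ms (window 1): ALLOW
  req#9 t=14ms (window 1): ALLOW

Allowed counts by window: 4 5

Answer: 4 5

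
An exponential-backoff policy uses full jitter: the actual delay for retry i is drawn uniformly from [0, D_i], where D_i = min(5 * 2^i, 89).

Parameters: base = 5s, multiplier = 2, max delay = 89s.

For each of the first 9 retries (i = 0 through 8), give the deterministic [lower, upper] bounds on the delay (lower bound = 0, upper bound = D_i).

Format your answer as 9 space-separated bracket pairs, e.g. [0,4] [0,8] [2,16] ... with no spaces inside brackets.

Computing bounds per retry:
  i=0: D_i=min(5*2^0,89)=5, bounds=[0,5]
  i=1: D_i=min(5*2^1,89)=10, bounds=[0,10]
  i=2: D_i=min(5*2^2,89)=20, bounds=[0,20]
  i=3: D_i=min(5*2^3,89)=40, bounds=[0,40]
  i=4: D_i=min(5*2^4,89)=80, bounds=[0,80]
  i=5: D_i=min(5*2^5,89)=89, bounds=[0,89]
  i=6: D_i=min(5*2^6,89)=89, bounds=[0,89]
  i=7: D_i=min(5*2^7,89)=89, bounds=[0,89]
  i=8: D_i=min(5*2^8,89)=89, bounds=[0,89]

Answer: [0,5] [0,10] [0,20] [0,40] [0,80] [0,89] [0,89] [0,89] [0,89]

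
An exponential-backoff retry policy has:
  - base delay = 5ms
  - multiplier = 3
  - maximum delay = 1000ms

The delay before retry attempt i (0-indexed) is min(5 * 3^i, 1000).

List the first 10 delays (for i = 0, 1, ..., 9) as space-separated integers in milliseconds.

Computing each delay:
  i=0: min(5*3^0, 1000) = 5
  i=1: min(5*3^1, 1000) = 15
  i=2: min(5*3^2, 1000) = 45
  i=3: min(5*3^3, 1000) = 135
  i=4: min(5*3^4, 1000) = 405
  i=5: min(5*3^5, 1000) = 1000
  i=6: min(5*3^6, 1000) = 1000
  i=7: min(5*3^7, 1000) = 1000
  i=8: min(5*3^8, 1000) = 1000
  i=9: min(5*3^9, 1000) = 1000

Answer: 5 15 45 135 405 1000 1000 1000 1000 1000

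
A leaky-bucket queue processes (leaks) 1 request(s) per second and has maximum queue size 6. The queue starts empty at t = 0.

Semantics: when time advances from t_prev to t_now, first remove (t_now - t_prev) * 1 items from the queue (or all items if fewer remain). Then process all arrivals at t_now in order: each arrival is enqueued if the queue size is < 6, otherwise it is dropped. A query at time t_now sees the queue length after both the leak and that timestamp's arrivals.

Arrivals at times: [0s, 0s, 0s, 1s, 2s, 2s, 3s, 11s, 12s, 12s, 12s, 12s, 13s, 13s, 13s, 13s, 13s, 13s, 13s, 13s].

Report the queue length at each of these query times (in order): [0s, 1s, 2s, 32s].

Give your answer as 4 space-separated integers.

Queue lengths at query times:
  query t=0s: backlog = 3
  query t=1s: backlog = 3
  query t=2s: backlog = 4
  query t=32s: backlog = 0

Answer: 3 3 4 0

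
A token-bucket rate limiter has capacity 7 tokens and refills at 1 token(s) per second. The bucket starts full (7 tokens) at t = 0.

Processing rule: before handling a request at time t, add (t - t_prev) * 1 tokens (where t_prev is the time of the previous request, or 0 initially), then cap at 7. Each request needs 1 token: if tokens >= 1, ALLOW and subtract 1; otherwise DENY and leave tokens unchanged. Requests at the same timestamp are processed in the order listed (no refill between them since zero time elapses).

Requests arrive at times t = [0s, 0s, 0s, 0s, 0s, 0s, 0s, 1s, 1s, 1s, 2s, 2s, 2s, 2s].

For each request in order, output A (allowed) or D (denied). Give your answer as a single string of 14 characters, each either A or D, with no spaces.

Simulating step by step:
  req#1 t=0s: ALLOW
  req#2 t=0s: ALLOW
  req#3 t=0s: ALLOW
  req#4 t=0s: ALLOW
  req#5 t=0s: ALLOW
  req#6 t=0s: ALLOW
  req#7 t=0s: ALLOW
  req#8 t=1s: ALLOW
  req#9 t=1s: DENY
  req#10 t=1s: DENY
  req#11 t=2s: ALLOW
  req#12 t=2s: DENY
  req#13 t=2s: DENY
  req#14 t=2s: DENY

Answer: AAAAAAAADDADDD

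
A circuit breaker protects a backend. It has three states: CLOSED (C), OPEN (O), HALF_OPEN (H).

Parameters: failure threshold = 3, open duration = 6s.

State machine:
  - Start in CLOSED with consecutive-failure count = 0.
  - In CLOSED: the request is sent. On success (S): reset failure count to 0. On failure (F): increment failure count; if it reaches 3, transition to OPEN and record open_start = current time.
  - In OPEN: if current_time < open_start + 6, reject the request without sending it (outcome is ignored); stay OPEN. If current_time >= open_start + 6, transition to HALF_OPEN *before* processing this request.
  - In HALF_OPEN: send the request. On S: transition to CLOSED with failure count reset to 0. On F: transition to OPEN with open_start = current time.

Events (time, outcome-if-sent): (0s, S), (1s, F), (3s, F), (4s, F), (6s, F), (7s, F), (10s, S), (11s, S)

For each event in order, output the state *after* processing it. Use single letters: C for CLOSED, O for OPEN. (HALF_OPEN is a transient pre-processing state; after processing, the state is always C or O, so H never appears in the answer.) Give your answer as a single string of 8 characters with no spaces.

State after each event:
  event#1 t=0s outcome=S: state=CLOSED
  event#2 t=1s outcome=F: state=CLOSED
  event#3 t=3s outcome=F: state=CLOSED
  event#4 t=4s outcome=F: state=OPEN
  event#5 t=6s outcome=F: state=OPEN
  event#6 t=7s outcome=F: state=OPEN
  event#7 t=10s outcome=S: state=CLOSED
  event#8 t=11s outcome=S: state=CLOSED

Answer: CCCOOOCC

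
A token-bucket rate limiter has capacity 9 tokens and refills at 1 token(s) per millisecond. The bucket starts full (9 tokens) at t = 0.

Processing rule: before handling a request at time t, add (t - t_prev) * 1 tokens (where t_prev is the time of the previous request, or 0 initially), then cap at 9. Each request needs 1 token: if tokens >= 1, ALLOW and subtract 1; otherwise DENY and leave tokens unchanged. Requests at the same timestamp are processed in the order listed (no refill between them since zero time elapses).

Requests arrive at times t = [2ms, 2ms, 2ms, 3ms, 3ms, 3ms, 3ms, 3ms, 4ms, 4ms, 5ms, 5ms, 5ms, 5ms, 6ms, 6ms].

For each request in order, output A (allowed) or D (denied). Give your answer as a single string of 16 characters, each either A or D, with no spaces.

Answer: AAAAAAAAAAAADDAD

Derivation:
Simulating step by step:
  req#1 t=2ms: ALLOW
  req#2 t=2ms: ALLOW
  req#3 t=2ms: ALLOW
  req#4 t=3ms: ALLOW
  req#5 t=3ms: ALLOW
  req#6 t=3ms: ALLOW
  req#7 t=3ms: ALLOW
  req#8 t=3ms: ALLOW
  req#9 t=4ms: ALLOW
  req#10 t=4ms: ALLOW
  req#11 t=5ms: ALLOW
  req#12 t=5ms: ALLOW
  req#13 t=5ms: DENY
  req#14 t=5ms: DENY
  req#15 t=6ms: ALLOW
  req#16 t=6ms: DENY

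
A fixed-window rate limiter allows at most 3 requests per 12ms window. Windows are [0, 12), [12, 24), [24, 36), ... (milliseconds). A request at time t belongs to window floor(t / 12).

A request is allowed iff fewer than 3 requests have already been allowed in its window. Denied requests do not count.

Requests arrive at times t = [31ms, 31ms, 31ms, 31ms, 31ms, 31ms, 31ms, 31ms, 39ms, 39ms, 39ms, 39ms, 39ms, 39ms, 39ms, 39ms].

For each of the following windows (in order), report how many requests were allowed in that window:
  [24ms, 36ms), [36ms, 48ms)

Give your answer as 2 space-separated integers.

Answer: 3 3

Derivation:
Processing requests:
  req#1 t=31ms (window 2): ALLOW
  req#2 t=31ms (window 2): ALLOW
  req#3 t=31ms (window 2): ALLOW
  req#4 t=31ms (window 2): DENY
  req#5 t=31ms (window 2): DENY
  req#6 t=31ms (window 2): DENY
  req#7 t=31ms (window 2): DENY
  req#8 t=31ms (window 2): DENY
  req#9 t=39ms (window 3): ALLOW
  req#10 t=39ms (window 3): ALLOW
  req#11 t=39ms (window 3): ALLOW
  req#12 t=39ms (window 3): DENY
  req#13 t=39ms (window 3): DENY
  req#14 t=39ms (window 3): DENY
  req#15 t=39ms (window 3): DENY
  req#16 t=39ms (window 3): DENY

Allowed counts by window: 3 3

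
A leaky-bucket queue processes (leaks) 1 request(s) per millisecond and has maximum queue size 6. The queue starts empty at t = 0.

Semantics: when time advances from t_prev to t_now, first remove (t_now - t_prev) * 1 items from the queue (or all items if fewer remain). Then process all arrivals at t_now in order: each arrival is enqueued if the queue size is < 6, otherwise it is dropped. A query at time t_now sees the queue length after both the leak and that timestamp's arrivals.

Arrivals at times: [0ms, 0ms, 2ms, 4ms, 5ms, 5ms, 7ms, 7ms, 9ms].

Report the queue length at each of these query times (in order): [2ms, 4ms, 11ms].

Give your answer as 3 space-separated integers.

Queue lengths at query times:
  query t=2ms: backlog = 1
  query t=4ms: backlog = 1
  query t=11ms: backlog = 0

Answer: 1 1 0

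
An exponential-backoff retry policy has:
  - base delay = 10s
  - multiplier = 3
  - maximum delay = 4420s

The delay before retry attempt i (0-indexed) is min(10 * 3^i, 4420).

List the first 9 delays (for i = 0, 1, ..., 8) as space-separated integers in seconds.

Computing each delay:
  i=0: min(10*3^0, 4420) = 10
  i=1: min(10*3^1, 4420) = 30
  i=2: min(10*3^2, 4420) = 90
  i=3: min(10*3^3, 4420) = 270
  i=4: min(10*3^4, 4420) = 810
  i=5: min(10*3^5, 4420) = 2430
  i=6: min(10*3^6, 4420) = 4420
  i=7: min(10*3^7, 4420) = 4420
  i=8: min(10*3^8, 4420) = 4420

Answer: 10 30 90 270 810 2430 4420 4420 4420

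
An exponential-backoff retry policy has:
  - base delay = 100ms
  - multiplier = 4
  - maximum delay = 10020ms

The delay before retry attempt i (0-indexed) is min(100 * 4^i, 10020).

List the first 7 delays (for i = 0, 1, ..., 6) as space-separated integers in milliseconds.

Computing each delay:
  i=0: min(100*4^0, 10020) = 100
  i=1: min(100*4^1, 10020) = 400
  i=2: min(100*4^2, 10020) = 1600
  i=3: min(100*4^3, 10020) = 6400
  i=4: min(100*4^4, 10020) = 10020
  i=5: min(100*4^5, 10020) = 10020
  i=6: min(100*4^6, 10020) = 10020

Answer: 100 400 1600 6400 10020 10020 10020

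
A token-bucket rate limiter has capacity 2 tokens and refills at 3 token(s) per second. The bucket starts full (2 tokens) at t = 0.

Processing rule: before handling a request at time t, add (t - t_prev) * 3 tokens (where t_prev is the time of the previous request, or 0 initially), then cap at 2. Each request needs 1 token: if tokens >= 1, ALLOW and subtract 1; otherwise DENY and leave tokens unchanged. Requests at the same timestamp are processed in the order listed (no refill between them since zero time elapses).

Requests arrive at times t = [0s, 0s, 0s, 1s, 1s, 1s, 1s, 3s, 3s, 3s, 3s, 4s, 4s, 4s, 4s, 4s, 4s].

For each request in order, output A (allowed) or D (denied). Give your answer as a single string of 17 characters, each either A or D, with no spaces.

Simulating step by step:
  req#1 t=0s: ALLOW
  req#2 t=0s: ALLOW
  req#3 t=0s: DENY
  req#4 t=1s: ALLOW
  req#5 t=1s: ALLOW
  req#6 t=1s: DENY
  req#7 t=1s: DENY
  req#8 t=3s: ALLOW
  req#9 t=3s: ALLOW
  req#10 t=3s: DENY
  req#11 t=3s: DENY
  req#12 t=4s: ALLOW
  req#13 t=4s: ALLOW
  req#14 t=4s: DENY
  req#15 t=4s: DENY
  req#16 t=4s: DENY
  req#17 t=4s: DENY

Answer: AADAADDAADDAADDDD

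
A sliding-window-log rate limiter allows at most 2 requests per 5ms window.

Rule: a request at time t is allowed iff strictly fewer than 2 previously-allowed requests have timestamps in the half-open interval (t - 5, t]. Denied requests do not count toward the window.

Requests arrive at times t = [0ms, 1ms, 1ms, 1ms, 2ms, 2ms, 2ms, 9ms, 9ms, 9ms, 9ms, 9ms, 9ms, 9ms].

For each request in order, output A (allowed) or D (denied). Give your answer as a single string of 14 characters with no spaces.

Answer: AADDDDDAADDDDD

Derivation:
Tracking allowed requests in the window:
  req#1 t=0ms: ALLOW
  req#2 t=1ms: ALLOW
  req#3 t=1ms: DENY
  req#4 t=1ms: DENY
  req#5 t=2ms: DENY
  req#6 t=2ms: DENY
  req#7 t=2ms: DENY
  req#8 t=9ms: ALLOW
  req#9 t=9ms: ALLOW
  req#10 t=9ms: DENY
  req#11 t=9ms: DENY
  req#12 t=9ms: DENY
  req#13 t=9ms: DENY
  req#14 t=9ms: DENY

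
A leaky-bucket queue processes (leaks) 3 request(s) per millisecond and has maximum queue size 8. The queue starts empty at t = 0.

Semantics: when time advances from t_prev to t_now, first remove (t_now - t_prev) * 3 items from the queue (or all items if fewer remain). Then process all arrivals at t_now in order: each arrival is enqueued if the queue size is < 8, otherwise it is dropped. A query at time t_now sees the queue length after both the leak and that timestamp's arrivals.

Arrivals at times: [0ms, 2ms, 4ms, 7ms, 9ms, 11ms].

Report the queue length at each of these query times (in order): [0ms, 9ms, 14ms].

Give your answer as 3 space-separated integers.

Queue lengths at query times:
  query t=0ms: backlog = 1
  query t=9ms: backlog = 1
  query t=14ms: backlog = 0

Answer: 1 1 0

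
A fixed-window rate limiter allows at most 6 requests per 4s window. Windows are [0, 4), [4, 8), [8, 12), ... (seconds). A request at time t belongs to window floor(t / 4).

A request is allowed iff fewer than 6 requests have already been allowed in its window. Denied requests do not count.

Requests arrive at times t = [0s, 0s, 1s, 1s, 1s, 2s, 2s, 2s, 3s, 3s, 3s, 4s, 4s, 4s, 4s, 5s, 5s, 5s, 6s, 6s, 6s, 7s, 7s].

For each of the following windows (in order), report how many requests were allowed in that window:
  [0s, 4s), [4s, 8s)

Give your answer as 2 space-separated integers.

Processing requests:
  req#1 t=0s (window 0): ALLOW
  req#2 t=0s (window 0): ALLOW
  req#3 t=1s (window 0): ALLOW
  req#4 t=1s (window 0): ALLOW
  req#5 t=1s (window 0): ALLOW
  req#6 t=2s (window 0): ALLOW
  req#7 t=2s (window 0): DENY
  req#8 t=2s (window 0): DENY
  req#9 t=3s (window 0): DENY
  req#10 t=3s (window 0): DENY
  req#11 t=3s (window 0): DENY
  req#12 t=4s (window 1): ALLOW
  req#13 t=4s (window 1): ALLOW
  req#14 t=4s (window 1): ALLOW
  req#15 t=4s (window 1): ALLOW
  req#16 t=5s (window 1): ALLOW
  req#17 t=5s (window 1): ALLOW
  req#18 t=5s (window 1): DENY
  req#19 t=6s (window 1): DENY
  req#20 t=6s (window 1): DENY
  req#21 t=6s (window 1): DENY
  req#22 t=7s (window 1): DENY
  req#23 t=7s (window 1): DENY

Allowed counts by window: 6 6

Answer: 6 6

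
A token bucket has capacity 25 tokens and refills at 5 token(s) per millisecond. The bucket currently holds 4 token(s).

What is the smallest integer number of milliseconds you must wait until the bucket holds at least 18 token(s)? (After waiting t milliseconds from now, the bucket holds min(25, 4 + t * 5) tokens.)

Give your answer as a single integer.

Need 4 + t * 5 >= 18, so t >= 14/5.
Smallest integer t = ceil(14/5) = 3.

Answer: 3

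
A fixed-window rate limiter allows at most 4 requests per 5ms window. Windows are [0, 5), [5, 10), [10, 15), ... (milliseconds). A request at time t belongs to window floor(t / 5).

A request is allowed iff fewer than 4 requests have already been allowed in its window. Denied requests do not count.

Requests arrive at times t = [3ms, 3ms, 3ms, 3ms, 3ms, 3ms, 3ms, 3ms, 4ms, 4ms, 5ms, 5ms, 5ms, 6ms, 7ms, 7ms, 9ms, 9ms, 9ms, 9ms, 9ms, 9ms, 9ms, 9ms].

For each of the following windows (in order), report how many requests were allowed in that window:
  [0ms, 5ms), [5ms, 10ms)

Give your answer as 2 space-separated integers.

Answer: 4 4

Derivation:
Processing requests:
  req#1 t=3ms (window 0): ALLOW
  req#2 t=3ms (window 0): ALLOW
  req#3 t=3ms (window 0): ALLOW
  req#4 t=3ms (window 0): ALLOW
  req#5 t=3ms (window 0): DENY
  req#6 t=3ms (window 0): DENY
  req#7 t=3ms (window 0): DENY
  req#8 t=3ms (window 0): DENY
  req#9 t=4ms (window 0): DENY
  req#10 t=4ms (window 0): DENY
  req#11 t=5ms (window 1): ALLOW
  req#12 t=5ms (window 1): ALLOW
  req#13 t=5ms (window 1): ALLOW
  req#14 t=6ms (window 1): ALLOW
  req#15 t=7ms (window 1): DENY
  req#16 t=7ms (window 1): DENY
  req#17 t=9ms (window 1): DENY
  req#18 t=9ms (window 1): DENY
  req#19 t=9ms (window 1): DENY
  req#20 t=9ms (window 1): DENY
  req#21 t=9ms (window 1): DENY
  req#22 t=9ms (window 1): DENY
  req#23 t=9ms (window 1): DENY
  req#24 t=9ms (window 1): DENY

Allowed counts by window: 4 4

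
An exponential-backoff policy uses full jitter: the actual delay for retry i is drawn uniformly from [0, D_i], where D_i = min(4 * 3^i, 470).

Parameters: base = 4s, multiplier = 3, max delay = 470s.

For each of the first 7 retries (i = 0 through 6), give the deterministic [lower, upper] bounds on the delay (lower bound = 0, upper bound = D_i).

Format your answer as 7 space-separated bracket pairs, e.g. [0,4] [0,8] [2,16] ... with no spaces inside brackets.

Computing bounds per retry:
  i=0: D_i=min(4*3^0,470)=4, bounds=[0,4]
  i=1: D_i=min(4*3^1,470)=12, bounds=[0,12]
  i=2: D_i=min(4*3^2,470)=36, bounds=[0,36]
  i=3: D_i=min(4*3^3,470)=108, bounds=[0,108]
  i=4: D_i=min(4*3^4,470)=324, bounds=[0,324]
  i=5: D_i=min(4*3^5,470)=470, bounds=[0,470]
  i=6: D_i=min(4*3^6,470)=470, bounds=[0,470]

Answer: [0,4] [0,12] [0,36] [0,108] [0,324] [0,470] [0,470]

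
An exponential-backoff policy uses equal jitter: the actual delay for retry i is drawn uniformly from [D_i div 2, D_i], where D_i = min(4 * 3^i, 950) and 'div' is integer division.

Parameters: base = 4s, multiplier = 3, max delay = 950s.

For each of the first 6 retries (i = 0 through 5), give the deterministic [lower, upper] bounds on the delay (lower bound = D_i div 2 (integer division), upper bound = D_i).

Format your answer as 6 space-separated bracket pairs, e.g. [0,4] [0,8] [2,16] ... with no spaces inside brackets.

Computing bounds per retry:
  i=0: D_i=min(4*3^0,950)=4, bounds=[2,4]
  i=1: D_i=min(4*3^1,950)=12, bounds=[6,12]
  i=2: D_i=min(4*3^2,950)=36, bounds=[18,36]
  i=3: D_i=min(4*3^3,950)=108, bounds=[54,108]
  i=4: D_i=min(4*3^4,950)=324, bounds=[162,324]
  i=5: D_i=min(4*3^5,950)=950, bounds=[475,950]

Answer: [2,4] [6,12] [18,36] [54,108] [162,324] [475,950]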